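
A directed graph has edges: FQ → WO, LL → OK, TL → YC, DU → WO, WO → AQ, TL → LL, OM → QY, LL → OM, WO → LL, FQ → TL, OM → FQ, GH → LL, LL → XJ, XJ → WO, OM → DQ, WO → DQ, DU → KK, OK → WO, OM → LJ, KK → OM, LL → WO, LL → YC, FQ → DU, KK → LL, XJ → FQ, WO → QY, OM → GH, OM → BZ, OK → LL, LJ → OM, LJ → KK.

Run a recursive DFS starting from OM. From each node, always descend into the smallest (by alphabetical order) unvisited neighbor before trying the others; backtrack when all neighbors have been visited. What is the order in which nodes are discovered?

Visit OM
OM → BZ
OM → DQ
OM → FQ
FQ → DU
DU → KK
KK → LL
LL → OK
OK → WO
WO → AQ
WO → QY
LL → XJ
LL → YC
FQ → TL
OM → GH
OM → LJ

OM → BZ → DQ → FQ → DU → KK → LL → OK → WO → AQ → QY → XJ → YC → TL → GH → LJ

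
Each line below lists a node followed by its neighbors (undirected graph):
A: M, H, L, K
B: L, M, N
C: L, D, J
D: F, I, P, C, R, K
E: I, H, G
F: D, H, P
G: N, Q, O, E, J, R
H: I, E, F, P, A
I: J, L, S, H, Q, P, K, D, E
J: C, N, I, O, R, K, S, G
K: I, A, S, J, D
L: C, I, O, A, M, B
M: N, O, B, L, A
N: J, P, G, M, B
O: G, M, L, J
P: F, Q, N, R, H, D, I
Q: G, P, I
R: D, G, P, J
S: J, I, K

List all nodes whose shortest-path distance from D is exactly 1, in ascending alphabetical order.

C, F, I, K, P, R

Level 0: D
Level 1: C, F, I, K, P, R
Level 2: A, E, G, H, J, L, N, Q, S
Level 3: B, M, O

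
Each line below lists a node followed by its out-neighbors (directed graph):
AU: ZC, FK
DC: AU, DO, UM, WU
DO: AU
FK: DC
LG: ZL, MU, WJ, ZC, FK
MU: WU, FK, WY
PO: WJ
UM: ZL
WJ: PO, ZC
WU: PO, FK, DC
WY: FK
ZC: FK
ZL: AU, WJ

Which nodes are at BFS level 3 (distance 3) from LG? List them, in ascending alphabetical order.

DO, UM

Level 0: LG
Level 1: FK, MU, WJ, ZC, ZL
Level 2: AU, DC, PO, WU, WY
Level 3: DO, UM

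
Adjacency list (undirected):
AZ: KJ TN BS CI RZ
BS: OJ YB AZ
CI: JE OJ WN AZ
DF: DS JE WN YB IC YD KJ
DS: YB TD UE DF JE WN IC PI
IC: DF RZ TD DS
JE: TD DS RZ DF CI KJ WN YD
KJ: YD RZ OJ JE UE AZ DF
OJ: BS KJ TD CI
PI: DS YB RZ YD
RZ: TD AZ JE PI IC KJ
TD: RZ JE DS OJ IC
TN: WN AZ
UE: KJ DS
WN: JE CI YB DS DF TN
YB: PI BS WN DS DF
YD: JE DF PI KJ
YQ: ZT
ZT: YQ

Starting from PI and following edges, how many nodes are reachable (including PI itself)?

BFS from PI visits: PI, DS, YB, RZ, YD, TD, UE, DF, JE, WN, IC, BS, AZ, KJ, OJ, CI, TN
Reachable nodes: 17 of 19 total.

17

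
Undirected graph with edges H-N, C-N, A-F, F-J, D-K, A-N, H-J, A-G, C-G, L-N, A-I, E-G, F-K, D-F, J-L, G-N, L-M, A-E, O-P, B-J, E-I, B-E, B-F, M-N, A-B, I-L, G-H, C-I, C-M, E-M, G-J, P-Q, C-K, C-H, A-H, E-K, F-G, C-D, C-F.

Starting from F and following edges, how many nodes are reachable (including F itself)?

14

BFS from F visits: F, K, J, G, D, C, B, A, E, L, H, N, M, I
Reachable nodes: 14 of 17 total.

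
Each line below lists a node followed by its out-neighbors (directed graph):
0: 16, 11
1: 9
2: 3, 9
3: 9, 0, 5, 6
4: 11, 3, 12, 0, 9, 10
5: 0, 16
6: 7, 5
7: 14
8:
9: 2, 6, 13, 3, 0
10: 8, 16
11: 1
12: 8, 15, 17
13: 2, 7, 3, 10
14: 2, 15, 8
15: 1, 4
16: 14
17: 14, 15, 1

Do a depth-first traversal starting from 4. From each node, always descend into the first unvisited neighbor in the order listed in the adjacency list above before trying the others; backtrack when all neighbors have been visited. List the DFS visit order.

4, 11, 1, 9, 2, 3, 0, 16, 14, 15, 8, 5, 6, 7, 13, 10, 12, 17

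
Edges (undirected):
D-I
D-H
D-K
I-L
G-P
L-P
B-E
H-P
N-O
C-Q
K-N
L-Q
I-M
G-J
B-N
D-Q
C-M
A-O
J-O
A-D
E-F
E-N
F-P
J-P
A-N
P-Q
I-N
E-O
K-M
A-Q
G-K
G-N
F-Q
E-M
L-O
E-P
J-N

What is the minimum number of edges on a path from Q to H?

2

Level 0: Q
Level 1: A, C, D, F, L, P
Level 2: E, G, H, I, J, K, M, N, O
Level 3: B
H first appears at level 2.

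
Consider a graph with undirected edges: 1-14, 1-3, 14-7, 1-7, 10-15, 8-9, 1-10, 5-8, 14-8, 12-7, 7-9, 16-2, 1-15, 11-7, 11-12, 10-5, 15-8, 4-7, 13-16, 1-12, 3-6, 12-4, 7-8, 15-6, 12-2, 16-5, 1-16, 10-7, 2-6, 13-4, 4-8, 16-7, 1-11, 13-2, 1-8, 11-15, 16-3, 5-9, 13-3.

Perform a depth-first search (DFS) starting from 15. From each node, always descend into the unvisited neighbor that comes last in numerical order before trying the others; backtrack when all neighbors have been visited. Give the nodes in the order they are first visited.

15, 11, 12, 7, 16, 13, 4, 8, 14, 1, 10, 5, 9, 3, 6, 2

Visit 15
15 → 11
11 → 12
12 → 7
7 → 16
16 → 13
13 → 4
4 → 8
8 → 14
14 → 1
1 → 10
10 → 5
5 → 9
1 → 3
3 → 6
6 → 2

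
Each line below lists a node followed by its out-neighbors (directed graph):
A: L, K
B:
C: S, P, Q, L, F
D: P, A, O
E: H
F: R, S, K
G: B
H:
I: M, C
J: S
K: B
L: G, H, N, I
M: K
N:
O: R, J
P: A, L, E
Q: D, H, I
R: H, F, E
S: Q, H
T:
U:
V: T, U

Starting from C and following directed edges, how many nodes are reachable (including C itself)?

19

BFS from C visits: C, S, Q, P, L, F, H, I, D, E, A, N, G, R, K, M, O, B, J
Reachable nodes: 19 of 22 total.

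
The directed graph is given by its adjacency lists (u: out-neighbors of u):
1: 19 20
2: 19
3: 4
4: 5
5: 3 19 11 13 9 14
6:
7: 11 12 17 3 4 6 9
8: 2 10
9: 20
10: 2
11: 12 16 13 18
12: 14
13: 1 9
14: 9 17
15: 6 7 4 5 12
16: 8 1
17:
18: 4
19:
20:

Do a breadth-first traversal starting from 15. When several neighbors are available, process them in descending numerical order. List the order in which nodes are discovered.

15 12 7 6 5 4 14 17 11 9 3 19 13 18 16 20 1 8 10 2

Visit 15; enqueue 12, 7, 6, 5, 4 → queue [12, 7, 6, 5, 4]
Visit 12; enqueue 14 → queue [7, 6, 5, 4, 14]
Visit 7; enqueue 17, 11, 9, 3 → queue [6, 5, 4, 14, 17, 11, 9, 3]
Visit 6 → queue [5, 4, 14, 17, 11, 9, 3]
Visit 5; enqueue 19, 13 → queue [4, 14, 17, 11, 9, 3, 19, 13]
Visit 4 → queue [14, 17, 11, 9, 3, 19, 13]
Visit 14 → queue [17, 11, 9, 3, 19, 13]
Visit 17 → queue [11, 9, 3, 19, 13]
Visit 11; enqueue 18, 16 → queue [9, 3, 19, 13, 18, 16]
Visit 9; enqueue 20 → queue [3, 19, 13, 18, 16, 20]
Visit 3 → queue [19, 13, 18, 16, 20]
Visit 19 → queue [13, 18, 16, 20]
Visit 13; enqueue 1 → queue [18, 16, 20, 1]
Visit 18 → queue [16, 20, 1]
Visit 16; enqueue 8 → queue [20, 1, 8]
Visit 20 → queue [1, 8]
Visit 1 → queue [8]
Visit 8; enqueue 10, 2 → queue [10, 2]
Visit 10 → queue [2]
Visit 2 → queue []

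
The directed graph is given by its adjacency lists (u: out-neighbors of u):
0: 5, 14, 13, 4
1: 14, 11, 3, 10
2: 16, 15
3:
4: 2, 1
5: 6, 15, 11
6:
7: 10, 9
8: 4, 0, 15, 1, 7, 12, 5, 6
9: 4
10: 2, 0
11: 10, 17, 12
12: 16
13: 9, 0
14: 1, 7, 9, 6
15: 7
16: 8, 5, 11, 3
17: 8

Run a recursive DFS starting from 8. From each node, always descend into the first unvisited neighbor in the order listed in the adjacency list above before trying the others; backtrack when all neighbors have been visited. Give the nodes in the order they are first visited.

Visit 8
8 → 4
4 → 2
2 → 16
16 → 5
5 → 6
5 → 15
15 → 7
7 → 10
10 → 0
0 → 14
14 → 1
1 → 11
11 → 17
11 → 12
1 → 3
14 → 9
0 → 13

8 4 2 16 5 6 15 7 10 0 14 1 11 17 12 3 9 13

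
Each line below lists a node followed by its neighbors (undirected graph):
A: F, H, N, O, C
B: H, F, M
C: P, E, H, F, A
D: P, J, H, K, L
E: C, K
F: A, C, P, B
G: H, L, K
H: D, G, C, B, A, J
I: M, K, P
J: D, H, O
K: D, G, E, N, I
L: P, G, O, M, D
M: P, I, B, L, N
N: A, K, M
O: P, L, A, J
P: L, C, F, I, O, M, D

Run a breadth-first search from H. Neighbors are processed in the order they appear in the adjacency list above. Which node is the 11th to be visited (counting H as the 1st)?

Visit H; enqueue D, G, C, B, A, J → queue [D, G, C, B, A, J]
Visit D; enqueue P, K, L → queue [G, C, B, A, J, P, K, L]
Visit G → queue [C, B, A, J, P, K, L]
Visit C; enqueue E, F → queue [B, A, J, P, K, L, E, F]
Visit B; enqueue M → queue [A, J, P, K, L, E, F, M]
Visit A; enqueue N, O → queue [J, P, K, L, E, F, M, N, O]
Visit J → queue [P, K, L, E, F, M, N, O]
Visit P; enqueue I → queue [K, L, E, F, M, N, O, I]
Visit K → queue [L, E, F, M, N, O, I]
Visit L → queue [E, F, M, N, O, I]
Visit E → queue [F, M, N, O, I]
Visit F → queue [M, N, O, I]
Visit M → queue [N, O, I]
Visit N → queue [O, I]
Visit O → queue [I]
Visit I → queue []

Visit order: H, D, G, C, B, A, J, P, K, L, E, F, M, N, O, I

E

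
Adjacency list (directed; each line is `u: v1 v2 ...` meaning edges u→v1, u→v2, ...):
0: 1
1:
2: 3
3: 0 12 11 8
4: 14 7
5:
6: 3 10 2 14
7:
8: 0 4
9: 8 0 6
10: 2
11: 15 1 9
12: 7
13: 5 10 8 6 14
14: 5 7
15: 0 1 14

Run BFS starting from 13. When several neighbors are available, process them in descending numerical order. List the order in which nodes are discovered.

13 14 10 8 6 5 7 2 4 0 3 1 12 11 15 9

Visit 13; enqueue 14, 10, 8, 6, 5 → queue [14, 10, 8, 6, 5]
Visit 14; enqueue 7 → queue [10, 8, 6, 5, 7]
Visit 10; enqueue 2 → queue [8, 6, 5, 7, 2]
Visit 8; enqueue 4, 0 → queue [6, 5, 7, 2, 4, 0]
Visit 6; enqueue 3 → queue [5, 7, 2, 4, 0, 3]
Visit 5 → queue [7, 2, 4, 0, 3]
Visit 7 → queue [2, 4, 0, 3]
Visit 2 → queue [4, 0, 3]
Visit 4 → queue [0, 3]
Visit 0; enqueue 1 → queue [3, 1]
Visit 3; enqueue 12, 11 → queue [1, 12, 11]
Visit 1 → queue [12, 11]
Visit 12 → queue [11]
Visit 11; enqueue 15, 9 → queue [15, 9]
Visit 15 → queue [9]
Visit 9 → queue []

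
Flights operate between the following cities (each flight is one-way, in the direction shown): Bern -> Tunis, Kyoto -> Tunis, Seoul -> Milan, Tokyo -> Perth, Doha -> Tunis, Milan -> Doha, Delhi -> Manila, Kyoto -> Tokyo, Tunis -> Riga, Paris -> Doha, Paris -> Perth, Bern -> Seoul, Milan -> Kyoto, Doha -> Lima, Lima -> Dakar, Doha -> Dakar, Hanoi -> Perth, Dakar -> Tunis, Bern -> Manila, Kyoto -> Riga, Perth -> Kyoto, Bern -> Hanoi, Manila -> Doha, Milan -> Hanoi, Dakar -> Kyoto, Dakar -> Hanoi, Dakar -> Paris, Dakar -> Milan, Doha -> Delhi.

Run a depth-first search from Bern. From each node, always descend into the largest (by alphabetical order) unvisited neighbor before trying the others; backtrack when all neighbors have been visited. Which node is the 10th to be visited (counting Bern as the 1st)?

Visit Bern
Bern → Tunis
Tunis → Riga
Bern → Seoul
Seoul → Milan
Milan → Kyoto
Kyoto → Tokyo
Tokyo → Perth
Milan → Hanoi
Milan → Doha
Doha → Lima
Lima → Dakar
Dakar → Paris
Doha → Delhi
Delhi → Manila

Visit order: Bern, Tunis, Riga, Seoul, Milan, Kyoto, Tokyo, Perth, Hanoi, Doha, Lima, Dakar, Paris, Delhi, Manila

Doha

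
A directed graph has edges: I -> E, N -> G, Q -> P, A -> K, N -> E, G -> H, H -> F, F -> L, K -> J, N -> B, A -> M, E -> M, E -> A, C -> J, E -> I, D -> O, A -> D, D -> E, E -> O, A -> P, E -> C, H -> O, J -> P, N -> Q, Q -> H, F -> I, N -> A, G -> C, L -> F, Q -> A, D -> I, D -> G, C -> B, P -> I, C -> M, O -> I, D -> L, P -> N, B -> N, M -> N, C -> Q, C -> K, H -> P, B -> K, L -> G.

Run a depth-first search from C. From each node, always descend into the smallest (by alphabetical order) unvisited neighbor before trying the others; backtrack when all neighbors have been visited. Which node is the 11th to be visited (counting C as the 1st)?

Visit C
C → B
B → K
K → J
J → P
P → I
I → E
E → A
A → D
D → G
G → H
H → F
F → L
H → O
A → M
M → N
N → Q

Visit order: C, B, K, J, P, I, E, A, D, G, H, F, L, O, M, N, Q

H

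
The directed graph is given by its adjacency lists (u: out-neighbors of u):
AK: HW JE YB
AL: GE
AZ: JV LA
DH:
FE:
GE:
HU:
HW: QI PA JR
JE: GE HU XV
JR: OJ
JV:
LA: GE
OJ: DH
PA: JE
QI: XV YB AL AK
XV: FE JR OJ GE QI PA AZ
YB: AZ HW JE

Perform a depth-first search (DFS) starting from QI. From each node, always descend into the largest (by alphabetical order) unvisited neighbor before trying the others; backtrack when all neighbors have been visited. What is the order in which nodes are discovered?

Visit QI
QI → YB
YB → JE
JE → XV
XV → PA
XV → OJ
OJ → DH
XV → JR
XV → GE
XV → FE
XV → AZ
AZ → LA
AZ → JV
JE → HU
YB → HW
QI → AL
QI → AK

QI, YB, JE, XV, PA, OJ, DH, JR, GE, FE, AZ, LA, JV, HU, HW, AL, AK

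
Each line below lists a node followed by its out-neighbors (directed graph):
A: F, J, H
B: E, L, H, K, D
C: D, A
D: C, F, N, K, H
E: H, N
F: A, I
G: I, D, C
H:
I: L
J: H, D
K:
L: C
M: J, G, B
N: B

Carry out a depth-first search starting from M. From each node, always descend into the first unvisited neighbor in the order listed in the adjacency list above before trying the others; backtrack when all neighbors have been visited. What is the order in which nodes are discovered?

M J H D C A F I L N B E K G

Visit M
M → J
J → H
J → D
D → C
C → A
A → F
F → I
I → L
D → N
N → B
B → E
B → K
M → G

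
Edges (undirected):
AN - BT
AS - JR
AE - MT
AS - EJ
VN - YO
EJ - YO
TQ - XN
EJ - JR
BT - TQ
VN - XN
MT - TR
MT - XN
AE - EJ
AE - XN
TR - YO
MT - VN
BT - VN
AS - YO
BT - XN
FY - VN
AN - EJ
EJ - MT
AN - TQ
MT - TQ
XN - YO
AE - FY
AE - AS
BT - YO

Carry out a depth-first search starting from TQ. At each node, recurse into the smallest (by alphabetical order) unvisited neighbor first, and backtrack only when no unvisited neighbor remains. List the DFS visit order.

Visit TQ
TQ → AN
AN → BT
BT → VN
VN → FY
FY → AE
AE → AS
AS → EJ
EJ → JR
EJ → MT
MT → TR
TR → YO
YO → XN

TQ → AN → BT → VN → FY → AE → AS → EJ → JR → MT → TR → YO → XN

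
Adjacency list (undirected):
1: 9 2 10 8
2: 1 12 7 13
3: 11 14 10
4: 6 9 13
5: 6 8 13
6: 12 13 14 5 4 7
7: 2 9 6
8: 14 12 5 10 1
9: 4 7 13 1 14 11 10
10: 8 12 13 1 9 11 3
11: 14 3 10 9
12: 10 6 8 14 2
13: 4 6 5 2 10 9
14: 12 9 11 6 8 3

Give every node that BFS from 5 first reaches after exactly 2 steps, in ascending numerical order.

1, 2, 4, 7, 9, 10, 12, 14

Level 0: 5
Level 1: 6, 8, 13
Level 2: 1, 2, 4, 7, 9, 10, 12, 14
Level 3: 3, 11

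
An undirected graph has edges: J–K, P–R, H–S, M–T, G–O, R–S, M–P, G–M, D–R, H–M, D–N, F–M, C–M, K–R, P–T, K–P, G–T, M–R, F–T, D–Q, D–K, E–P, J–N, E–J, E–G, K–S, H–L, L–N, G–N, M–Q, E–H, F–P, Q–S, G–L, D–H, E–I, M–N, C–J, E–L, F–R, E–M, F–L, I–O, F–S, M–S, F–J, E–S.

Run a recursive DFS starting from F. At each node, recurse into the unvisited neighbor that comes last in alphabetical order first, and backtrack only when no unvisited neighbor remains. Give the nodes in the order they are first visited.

F -> T -> P -> R -> S -> Q -> M -> N -> L -> H -> E -> J -> K -> D -> C -> I -> O -> G

Visit F
F → T
T → P
P → R
R → S
S → Q
Q → M
M → N
N → L
L → H
H → E
E → J
J → K
K → D
J → C
E → I
I → O
O → G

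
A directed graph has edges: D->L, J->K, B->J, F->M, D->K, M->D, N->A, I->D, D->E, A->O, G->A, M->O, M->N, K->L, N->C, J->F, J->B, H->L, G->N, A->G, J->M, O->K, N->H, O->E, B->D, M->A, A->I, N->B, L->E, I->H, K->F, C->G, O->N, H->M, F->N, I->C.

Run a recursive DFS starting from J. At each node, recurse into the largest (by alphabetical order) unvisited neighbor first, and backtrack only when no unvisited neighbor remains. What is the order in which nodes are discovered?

J, M, O, N, H, L, E, C, G, A, I, D, K, F, B

Visit J
J → M
M → O
O → N
N → H
H → L
L → E
N → C
C → G
G → A
A → I
I → D
D → K
K → F
N → B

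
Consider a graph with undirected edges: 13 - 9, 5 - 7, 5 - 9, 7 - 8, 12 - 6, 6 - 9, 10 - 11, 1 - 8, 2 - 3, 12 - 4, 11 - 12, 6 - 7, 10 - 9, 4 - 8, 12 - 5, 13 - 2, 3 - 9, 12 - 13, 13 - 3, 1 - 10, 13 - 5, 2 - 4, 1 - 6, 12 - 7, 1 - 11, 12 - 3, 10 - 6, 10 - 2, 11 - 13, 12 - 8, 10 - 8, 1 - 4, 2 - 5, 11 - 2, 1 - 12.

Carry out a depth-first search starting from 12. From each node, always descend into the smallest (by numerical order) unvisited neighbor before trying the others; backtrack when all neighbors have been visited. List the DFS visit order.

12 → 1 → 4 → 2 → 3 → 9 → 5 → 7 → 6 → 10 → 8 → 11 → 13

Visit 12
12 → 1
1 → 4
4 → 2
2 → 3
3 → 9
9 → 5
5 → 7
7 → 6
6 → 10
10 → 8
10 → 11
11 → 13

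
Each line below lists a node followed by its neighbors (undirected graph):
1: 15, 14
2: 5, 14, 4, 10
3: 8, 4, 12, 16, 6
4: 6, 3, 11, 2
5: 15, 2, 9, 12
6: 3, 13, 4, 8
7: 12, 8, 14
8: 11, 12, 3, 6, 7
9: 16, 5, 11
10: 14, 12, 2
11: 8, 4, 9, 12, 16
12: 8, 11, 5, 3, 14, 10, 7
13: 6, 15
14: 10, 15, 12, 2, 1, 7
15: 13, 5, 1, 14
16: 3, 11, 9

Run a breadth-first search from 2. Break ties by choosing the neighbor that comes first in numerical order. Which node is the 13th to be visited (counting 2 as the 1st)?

7

Visit 2; enqueue 4, 5, 10, 14 → queue [4, 5, 10, 14]
Visit 4; enqueue 3, 6, 11 → queue [5, 10, 14, 3, 6, 11]
Visit 5; enqueue 9, 12, 15 → queue [10, 14, 3, 6, 11, 9, 12, 15]
Visit 10 → queue [14, 3, 6, 11, 9, 12, 15]
Visit 14; enqueue 1, 7 → queue [3, 6, 11, 9, 12, 15, 1, 7]
Visit 3; enqueue 8, 16 → queue [6, 11, 9, 12, 15, 1, 7, 8, 16]
Visit 6; enqueue 13 → queue [11, 9, 12, 15, 1, 7, 8, 16, 13]
Visit 11 → queue [9, 12, 15, 1, 7, 8, 16, 13]
Visit 9 → queue [12, 15, 1, 7, 8, 16, 13]
Visit 12 → queue [15, 1, 7, 8, 16, 13]
Visit 15 → queue [1, 7, 8, 16, 13]
Visit 1 → queue [7, 8, 16, 13]
Visit 7 → queue [8, 16, 13]
Visit 8 → queue [16, 13]
Visit 16 → queue [13]
Visit 13 → queue []

Visit order: 2, 4, 5, 10, 14, 3, 6, 11, 9, 12, 15, 1, 7, 8, 16, 13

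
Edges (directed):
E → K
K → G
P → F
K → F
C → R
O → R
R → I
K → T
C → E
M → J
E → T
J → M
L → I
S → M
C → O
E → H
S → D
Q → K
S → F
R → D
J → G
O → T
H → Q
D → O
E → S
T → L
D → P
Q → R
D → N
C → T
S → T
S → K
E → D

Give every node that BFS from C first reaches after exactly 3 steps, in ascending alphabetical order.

F, G, M, N, P, Q

Level 0: C
Level 1: E, O, R, T
Level 2: D, H, I, K, L, S
Level 3: F, G, M, N, P, Q
Level 4: J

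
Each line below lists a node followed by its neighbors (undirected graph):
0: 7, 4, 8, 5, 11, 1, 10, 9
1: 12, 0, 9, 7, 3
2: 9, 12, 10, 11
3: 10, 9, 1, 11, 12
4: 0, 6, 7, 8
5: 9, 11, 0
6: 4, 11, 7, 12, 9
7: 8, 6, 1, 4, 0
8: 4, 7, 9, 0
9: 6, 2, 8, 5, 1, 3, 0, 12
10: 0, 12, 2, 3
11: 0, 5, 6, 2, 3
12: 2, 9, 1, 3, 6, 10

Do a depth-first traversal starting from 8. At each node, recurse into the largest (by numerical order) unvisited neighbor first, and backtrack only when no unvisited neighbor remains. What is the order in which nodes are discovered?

Visit 8
8 → 9
9 → 12
12 → 10
10 → 3
3 → 11
11 → 6
6 → 7
7 → 4
4 → 0
0 → 5
0 → 1
11 → 2

8 9 12 10 3 11 6 7 4 0 5 1 2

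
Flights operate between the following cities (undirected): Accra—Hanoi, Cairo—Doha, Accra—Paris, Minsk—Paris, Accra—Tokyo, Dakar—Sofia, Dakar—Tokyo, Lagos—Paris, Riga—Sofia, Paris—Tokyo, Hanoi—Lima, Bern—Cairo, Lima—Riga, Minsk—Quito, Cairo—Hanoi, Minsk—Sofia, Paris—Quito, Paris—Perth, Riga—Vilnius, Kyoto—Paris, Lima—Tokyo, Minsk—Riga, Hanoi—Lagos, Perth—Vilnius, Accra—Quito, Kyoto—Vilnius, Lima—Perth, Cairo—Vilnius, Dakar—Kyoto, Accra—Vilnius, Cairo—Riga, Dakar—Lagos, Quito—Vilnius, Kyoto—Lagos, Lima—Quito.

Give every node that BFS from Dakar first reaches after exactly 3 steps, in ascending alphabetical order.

Cairo, Perth, Quito

Level 0: Dakar
Level 1: Kyoto, Lagos, Sofia, Tokyo
Level 2: Accra, Hanoi, Lima, Minsk, Paris, Riga, Vilnius
Level 3: Cairo, Perth, Quito
Level 4: Bern, Doha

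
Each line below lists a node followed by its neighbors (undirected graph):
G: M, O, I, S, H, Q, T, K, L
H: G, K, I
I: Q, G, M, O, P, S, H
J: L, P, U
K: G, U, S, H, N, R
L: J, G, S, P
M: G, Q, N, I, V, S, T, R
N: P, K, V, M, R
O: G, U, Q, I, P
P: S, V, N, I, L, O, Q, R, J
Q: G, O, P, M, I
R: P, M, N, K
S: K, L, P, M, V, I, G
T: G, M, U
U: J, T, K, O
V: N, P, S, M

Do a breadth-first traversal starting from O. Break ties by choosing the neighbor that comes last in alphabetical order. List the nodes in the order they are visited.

O -> U -> Q -> P -> I -> G -> T -> K -> J -> M -> V -> S -> R -> N -> L -> H

Visit O; enqueue U, Q, P, I, G → queue [U, Q, P, I, G]
Visit U; enqueue T, K, J → queue [Q, P, I, G, T, K, J]
Visit Q; enqueue M → queue [P, I, G, T, K, J, M]
Visit P; enqueue V, S, R, N, L → queue [I, G, T, K, J, M, V, S, R, N, L]
Visit I; enqueue H → queue [G, T, K, J, M, V, S, R, N, L, H]
Visit G → queue [T, K, J, M, V, S, R, N, L, H]
Visit T → queue [K, J, M, V, S, R, N, L, H]
Visit K → queue [J, M, V, S, R, N, L, H]
Visit J → queue [M, V, S, R, N, L, H]
Visit M → queue [V, S, R, N, L, H]
Visit V → queue [S, R, N, L, H]
Visit S → queue [R, N, L, H]
Visit R → queue [N, L, H]
Visit N → queue [L, H]
Visit L → queue [H]
Visit H → queue []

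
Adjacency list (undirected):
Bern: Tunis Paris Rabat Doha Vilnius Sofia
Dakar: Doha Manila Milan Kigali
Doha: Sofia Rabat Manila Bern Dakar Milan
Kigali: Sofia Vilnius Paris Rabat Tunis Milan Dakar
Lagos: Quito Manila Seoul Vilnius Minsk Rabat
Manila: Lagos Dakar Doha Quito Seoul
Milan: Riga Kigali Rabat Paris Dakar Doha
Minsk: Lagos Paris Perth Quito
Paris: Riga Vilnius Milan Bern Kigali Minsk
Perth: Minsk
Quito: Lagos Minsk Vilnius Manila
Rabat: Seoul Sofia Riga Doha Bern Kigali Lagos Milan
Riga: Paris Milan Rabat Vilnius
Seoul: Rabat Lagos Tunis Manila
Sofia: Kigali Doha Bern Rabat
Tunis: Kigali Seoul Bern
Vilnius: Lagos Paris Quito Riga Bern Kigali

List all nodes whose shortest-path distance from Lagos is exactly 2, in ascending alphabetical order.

Bern, Dakar, Doha, Kigali, Milan, Paris, Perth, Riga, Sofia, Tunis

Level 0: Lagos
Level 1: Manila, Minsk, Quito, Rabat, Seoul, Vilnius
Level 2: Bern, Dakar, Doha, Kigali, Milan, Paris, Perth, Riga, Sofia, Tunis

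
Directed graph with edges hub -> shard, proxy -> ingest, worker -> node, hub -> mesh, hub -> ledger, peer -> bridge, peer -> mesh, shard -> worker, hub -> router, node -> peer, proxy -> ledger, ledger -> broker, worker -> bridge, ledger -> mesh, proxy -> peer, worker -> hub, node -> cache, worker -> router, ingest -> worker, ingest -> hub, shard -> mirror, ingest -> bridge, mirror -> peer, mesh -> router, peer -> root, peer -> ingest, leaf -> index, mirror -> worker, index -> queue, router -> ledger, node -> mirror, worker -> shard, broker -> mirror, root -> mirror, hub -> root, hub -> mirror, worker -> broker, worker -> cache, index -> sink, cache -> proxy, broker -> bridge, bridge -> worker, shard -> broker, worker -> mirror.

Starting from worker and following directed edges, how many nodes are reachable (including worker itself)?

15

BFS from worker visits: worker, bridge, broker, cache, hub, mirror, node, router, shard, proxy, ledger, mesh, root, peer, ingest
Reachable nodes: 15 of 19 total.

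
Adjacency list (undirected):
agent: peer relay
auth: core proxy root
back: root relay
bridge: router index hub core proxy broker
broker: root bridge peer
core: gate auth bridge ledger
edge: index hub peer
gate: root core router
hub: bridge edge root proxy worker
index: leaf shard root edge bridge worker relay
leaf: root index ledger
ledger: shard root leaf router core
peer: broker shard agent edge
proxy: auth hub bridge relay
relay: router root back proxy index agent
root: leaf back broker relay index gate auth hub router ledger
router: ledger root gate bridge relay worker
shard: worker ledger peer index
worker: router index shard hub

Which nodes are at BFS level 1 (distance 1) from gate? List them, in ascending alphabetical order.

Level 0: gate
Level 1: core, root, router
Level 2: auth, back, bridge, broker, hub, index, leaf, ledger, relay, worker
Level 3: agent, edge, peer, proxy, shard

core, root, router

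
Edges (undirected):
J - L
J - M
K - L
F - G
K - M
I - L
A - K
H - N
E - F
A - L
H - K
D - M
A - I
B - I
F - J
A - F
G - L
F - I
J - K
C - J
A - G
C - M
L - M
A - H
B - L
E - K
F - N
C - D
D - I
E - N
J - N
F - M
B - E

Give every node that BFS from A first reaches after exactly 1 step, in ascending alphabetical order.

F, G, H, I, K, L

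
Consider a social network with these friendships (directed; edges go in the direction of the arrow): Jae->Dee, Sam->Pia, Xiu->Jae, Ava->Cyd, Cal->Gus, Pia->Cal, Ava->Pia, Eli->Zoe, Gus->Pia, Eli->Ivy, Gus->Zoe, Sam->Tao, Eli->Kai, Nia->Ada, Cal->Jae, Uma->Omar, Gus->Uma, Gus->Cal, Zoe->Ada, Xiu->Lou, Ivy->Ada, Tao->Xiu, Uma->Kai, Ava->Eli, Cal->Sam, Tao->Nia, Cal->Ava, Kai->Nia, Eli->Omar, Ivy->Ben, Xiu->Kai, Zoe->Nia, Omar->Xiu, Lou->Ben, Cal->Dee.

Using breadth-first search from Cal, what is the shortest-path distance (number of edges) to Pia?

2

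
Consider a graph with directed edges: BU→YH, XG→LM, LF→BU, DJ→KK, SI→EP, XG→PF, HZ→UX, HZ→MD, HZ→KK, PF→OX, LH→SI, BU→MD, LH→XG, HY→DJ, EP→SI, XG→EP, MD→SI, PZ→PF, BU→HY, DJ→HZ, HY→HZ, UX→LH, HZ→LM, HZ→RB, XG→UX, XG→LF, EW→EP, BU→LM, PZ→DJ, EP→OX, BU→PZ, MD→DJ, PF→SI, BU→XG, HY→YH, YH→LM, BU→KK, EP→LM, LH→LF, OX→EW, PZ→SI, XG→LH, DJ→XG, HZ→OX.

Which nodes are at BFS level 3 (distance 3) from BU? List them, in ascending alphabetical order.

OX, RB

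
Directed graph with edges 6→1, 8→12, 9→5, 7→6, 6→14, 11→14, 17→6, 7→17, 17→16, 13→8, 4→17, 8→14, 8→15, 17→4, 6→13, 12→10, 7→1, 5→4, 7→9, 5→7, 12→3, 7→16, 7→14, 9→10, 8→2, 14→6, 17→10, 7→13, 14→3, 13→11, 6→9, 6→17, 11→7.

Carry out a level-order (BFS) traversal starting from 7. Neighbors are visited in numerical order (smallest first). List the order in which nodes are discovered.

7, 1, 6, 9, 13, 14, 16, 17, 5, 10, 8, 11, 3, 4, 2, 12, 15

Visit 7; enqueue 1, 6, 9, 13, 14, 16, 17 → queue [1, 6, 9, 13, 14, 16, 17]
Visit 1 → queue [6, 9, 13, 14, 16, 17]
Visit 6 → queue [9, 13, 14, 16, 17]
Visit 9; enqueue 5, 10 → queue [13, 14, 16, 17, 5, 10]
Visit 13; enqueue 8, 11 → queue [14, 16, 17, 5, 10, 8, 11]
Visit 14; enqueue 3 → queue [16, 17, 5, 10, 8, 11, 3]
Visit 16 → queue [17, 5, 10, 8, 11, 3]
Visit 17; enqueue 4 → queue [5, 10, 8, 11, 3, 4]
Visit 5 → queue [10, 8, 11, 3, 4]
Visit 10 → queue [8, 11, 3, 4]
Visit 8; enqueue 2, 12, 15 → queue [11, 3, 4, 2, 12, 15]
Visit 11 → queue [3, 4, 2, 12, 15]
Visit 3 → queue [4, 2, 12, 15]
Visit 4 → queue [2, 12, 15]
Visit 2 → queue [12, 15]
Visit 12 → queue [15]
Visit 15 → queue []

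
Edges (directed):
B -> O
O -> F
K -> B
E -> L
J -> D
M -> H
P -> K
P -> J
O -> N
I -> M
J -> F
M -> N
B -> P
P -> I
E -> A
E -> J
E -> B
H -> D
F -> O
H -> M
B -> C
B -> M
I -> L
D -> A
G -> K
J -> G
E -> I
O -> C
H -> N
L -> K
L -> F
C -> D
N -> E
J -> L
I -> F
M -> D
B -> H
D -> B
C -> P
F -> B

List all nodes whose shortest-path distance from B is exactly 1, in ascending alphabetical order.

C, H, M, O, P

Level 0: B
Level 1: C, H, M, O, P
Level 2: D, F, I, J, K, N
Level 3: A, E, G, L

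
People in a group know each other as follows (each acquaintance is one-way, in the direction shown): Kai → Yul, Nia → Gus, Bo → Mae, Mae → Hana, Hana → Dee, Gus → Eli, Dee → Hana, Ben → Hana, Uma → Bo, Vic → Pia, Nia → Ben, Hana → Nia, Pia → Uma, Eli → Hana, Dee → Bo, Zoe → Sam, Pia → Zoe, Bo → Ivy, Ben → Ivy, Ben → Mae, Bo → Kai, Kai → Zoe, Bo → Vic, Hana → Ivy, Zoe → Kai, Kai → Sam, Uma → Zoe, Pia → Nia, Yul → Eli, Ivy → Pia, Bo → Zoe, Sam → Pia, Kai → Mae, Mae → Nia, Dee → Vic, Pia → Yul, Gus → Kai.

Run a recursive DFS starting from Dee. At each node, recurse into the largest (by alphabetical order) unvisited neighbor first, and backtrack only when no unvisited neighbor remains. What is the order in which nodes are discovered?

Visit Dee
Dee → Vic
Vic → Pia
Pia → Zoe
Zoe → Sam
Zoe → Kai
Kai → Yul
Yul → Eli
Eli → Hana
Hana → Nia
Nia → Gus
Nia → Ben
Ben → Mae
Ben → Ivy
Pia → Uma
Uma → Bo

Dee Vic Pia Zoe Sam Kai Yul Eli Hana Nia Gus Ben Mae Ivy Uma Bo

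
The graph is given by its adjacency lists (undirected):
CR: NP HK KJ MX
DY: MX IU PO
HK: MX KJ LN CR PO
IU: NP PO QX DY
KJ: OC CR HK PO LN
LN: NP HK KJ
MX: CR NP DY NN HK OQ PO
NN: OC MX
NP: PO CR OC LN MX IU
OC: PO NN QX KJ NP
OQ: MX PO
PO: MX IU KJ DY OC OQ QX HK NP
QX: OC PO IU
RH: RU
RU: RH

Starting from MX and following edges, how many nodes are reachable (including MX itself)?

BFS from MX visits: MX, PO, OQ, NP, NN, HK, DY, CR, QX, OC, KJ, IU, LN
Reachable nodes: 13 of 15 total.

13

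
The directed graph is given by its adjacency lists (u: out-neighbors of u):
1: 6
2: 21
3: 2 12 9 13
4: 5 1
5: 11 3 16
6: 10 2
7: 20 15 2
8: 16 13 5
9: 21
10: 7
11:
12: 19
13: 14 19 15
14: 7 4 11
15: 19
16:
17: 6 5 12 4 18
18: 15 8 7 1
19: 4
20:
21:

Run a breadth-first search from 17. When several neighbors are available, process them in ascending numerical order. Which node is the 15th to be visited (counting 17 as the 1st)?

8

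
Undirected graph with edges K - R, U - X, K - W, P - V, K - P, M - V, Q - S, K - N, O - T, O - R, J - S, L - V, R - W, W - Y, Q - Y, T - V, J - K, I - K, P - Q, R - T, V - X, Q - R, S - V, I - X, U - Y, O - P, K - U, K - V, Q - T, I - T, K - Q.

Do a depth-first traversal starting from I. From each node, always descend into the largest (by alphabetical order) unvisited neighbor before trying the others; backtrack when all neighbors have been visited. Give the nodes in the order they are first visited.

I -> X -> V -> T -> R -> W -> Y -> U -> K -> Q -> S -> J -> P -> O -> N -> M -> L

Visit I
I → X
X → V
V → T
T → R
R → W
W → Y
Y → U
U → K
K → Q
Q → S
S → J
Q → P
P → O
K → N
V → M
V → L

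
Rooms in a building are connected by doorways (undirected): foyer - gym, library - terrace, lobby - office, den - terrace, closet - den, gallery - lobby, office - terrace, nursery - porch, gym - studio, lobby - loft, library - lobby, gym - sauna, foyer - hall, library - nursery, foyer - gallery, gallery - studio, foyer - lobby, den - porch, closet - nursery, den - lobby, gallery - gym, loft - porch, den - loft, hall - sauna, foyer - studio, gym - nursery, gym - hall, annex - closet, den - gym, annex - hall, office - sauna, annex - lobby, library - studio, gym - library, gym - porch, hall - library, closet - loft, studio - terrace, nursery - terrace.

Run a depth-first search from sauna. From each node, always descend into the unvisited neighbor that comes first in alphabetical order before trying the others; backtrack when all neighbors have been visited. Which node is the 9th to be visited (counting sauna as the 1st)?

Visit sauna
sauna → gym
gym → den
den → closet
closet → annex
annex → hall
hall → foyer
foyer → gallery
gallery → lobby
lobby → library
library → nursery
nursery → porch
porch → loft
nursery → terrace
terrace → office
terrace → studio

Visit order: sauna, gym, den, closet, annex, hall, foyer, gallery, lobby, library, nursery, porch, loft, terrace, office, studio

lobby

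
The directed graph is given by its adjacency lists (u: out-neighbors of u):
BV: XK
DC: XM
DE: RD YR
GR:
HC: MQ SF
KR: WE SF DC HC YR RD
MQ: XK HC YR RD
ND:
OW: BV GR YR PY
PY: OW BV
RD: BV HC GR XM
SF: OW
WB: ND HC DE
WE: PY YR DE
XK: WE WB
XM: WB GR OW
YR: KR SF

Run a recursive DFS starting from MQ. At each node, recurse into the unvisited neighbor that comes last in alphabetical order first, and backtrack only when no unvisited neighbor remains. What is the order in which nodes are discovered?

MQ, YR, SF, OW, PY, BV, XK, WE, DE, RD, XM, WB, ND, HC, GR, KR, DC

Visit MQ
MQ → YR
YR → SF
SF → OW
OW → PY
PY → BV
BV → XK
XK → WE
WE → DE
DE → RD
RD → XM
XM → WB
WB → ND
WB → HC
XM → GR
YR → KR
KR → DC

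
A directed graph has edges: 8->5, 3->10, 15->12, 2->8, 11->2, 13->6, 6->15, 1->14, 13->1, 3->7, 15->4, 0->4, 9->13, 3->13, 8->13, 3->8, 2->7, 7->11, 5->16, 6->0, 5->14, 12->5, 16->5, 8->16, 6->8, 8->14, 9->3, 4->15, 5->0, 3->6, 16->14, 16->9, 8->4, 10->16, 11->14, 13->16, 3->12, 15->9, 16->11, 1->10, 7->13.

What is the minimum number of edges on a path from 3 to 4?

Level 0: 3
Level 1: 6, 7, 8, 10, 12, 13
Level 2: 0, 1, 4, 5, 11, 14, 15, 16
Level 3: 2, 9
4 first appears at level 2.

2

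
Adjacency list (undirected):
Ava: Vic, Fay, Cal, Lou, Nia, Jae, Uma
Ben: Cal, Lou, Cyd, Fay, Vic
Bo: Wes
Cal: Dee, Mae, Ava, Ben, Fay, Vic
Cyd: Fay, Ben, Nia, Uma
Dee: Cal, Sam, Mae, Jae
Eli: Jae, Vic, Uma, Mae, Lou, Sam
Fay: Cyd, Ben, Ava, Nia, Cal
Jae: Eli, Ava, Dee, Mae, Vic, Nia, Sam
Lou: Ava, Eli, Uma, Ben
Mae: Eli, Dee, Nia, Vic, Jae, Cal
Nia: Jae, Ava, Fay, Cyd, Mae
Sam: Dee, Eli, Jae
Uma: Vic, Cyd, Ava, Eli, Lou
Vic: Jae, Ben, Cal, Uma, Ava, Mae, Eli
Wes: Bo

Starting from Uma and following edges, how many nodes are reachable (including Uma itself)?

14

BFS from Uma visits: Uma, Vic, Cyd, Ava, Eli, Lou, Jae, Ben, Cal, Mae, Fay, Nia, Sam, Dee
Reachable nodes: 14 of 16 total.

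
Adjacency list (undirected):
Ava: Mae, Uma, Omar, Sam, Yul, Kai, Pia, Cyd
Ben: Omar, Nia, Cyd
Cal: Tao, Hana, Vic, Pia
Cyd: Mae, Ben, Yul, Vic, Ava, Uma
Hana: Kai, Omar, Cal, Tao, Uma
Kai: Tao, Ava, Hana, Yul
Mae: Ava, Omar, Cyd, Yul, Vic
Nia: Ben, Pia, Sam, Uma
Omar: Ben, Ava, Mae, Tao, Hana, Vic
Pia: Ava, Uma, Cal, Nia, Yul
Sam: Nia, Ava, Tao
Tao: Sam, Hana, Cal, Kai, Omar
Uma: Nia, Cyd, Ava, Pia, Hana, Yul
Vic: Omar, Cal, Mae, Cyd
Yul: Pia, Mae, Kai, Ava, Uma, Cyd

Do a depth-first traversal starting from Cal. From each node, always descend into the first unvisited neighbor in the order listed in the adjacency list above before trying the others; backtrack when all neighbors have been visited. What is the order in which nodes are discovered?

Visit Cal
Cal → Tao
Tao → Sam
Sam → Nia
Nia → Ben
Ben → Omar
Omar → Ava
Ava → Mae
Mae → Cyd
Cyd → Yul
Yul → Pia
Pia → Uma
Uma → Hana
Hana → Kai
Cyd → Vic

Cal → Tao → Sam → Nia → Ben → Omar → Ava → Mae → Cyd → Yul → Pia → Uma → Hana → Kai → Vic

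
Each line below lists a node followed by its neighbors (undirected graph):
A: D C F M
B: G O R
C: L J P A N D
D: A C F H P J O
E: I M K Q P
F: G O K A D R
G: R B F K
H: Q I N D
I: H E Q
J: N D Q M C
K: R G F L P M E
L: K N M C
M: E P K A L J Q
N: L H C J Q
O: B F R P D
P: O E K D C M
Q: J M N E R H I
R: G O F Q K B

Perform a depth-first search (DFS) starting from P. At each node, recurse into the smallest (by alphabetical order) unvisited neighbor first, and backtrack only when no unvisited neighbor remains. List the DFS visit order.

Visit P
P → C
C → A
A → D
D → F
F → G
G → B
B → O
O → R
R → K
K → E
E → I
I → H
H → N
N → J
J → M
M → L
M → Q

P C A D F G B O R K E I H N J M L Q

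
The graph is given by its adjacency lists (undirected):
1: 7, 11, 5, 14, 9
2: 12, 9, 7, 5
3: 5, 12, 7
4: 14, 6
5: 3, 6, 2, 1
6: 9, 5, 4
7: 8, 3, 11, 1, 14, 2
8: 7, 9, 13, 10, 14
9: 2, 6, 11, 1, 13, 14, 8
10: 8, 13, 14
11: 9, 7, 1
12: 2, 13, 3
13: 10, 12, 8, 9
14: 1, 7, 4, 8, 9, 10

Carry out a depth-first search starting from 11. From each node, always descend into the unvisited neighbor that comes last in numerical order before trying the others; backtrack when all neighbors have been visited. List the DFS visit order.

Visit 11
11 → 9
9 → 14
14 → 10
10 → 13
13 → 12
12 → 3
3 → 7
7 → 8
7 → 2
2 → 5
5 → 6
6 → 4
5 → 1

11 9 14 10 13 12 3 7 8 2 5 6 4 1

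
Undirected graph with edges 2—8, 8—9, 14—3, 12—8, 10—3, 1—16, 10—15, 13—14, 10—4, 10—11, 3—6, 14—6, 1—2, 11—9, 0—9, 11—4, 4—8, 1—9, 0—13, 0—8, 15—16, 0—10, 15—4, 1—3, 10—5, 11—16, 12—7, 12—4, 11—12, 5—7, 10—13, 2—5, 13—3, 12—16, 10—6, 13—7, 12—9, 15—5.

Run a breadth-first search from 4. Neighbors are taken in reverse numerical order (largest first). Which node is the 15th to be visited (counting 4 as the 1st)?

Visit 4; enqueue 15, 12, 11, 10, 8 → queue [15, 12, 11, 10, 8]
Visit 15; enqueue 16, 5 → queue [12, 11, 10, 8, 16, 5]
Visit 12; enqueue 9, 7 → queue [11, 10, 8, 16, 5, 9, 7]
Visit 11 → queue [10, 8, 16, 5, 9, 7]
Visit 10; enqueue 13, 6, 3, 0 → queue [8, 16, 5, 9, 7, 13, 6, 3, 0]
Visit 8; enqueue 2 → queue [16, 5, 9, 7, 13, 6, 3, 0, 2]
Visit 16; enqueue 1 → queue [5, 9, 7, 13, 6, 3, 0, 2, 1]
Visit 5 → queue [9, 7, 13, 6, 3, 0, 2, 1]
Visit 9 → queue [7, 13, 6, 3, 0, 2, 1]
Visit 7 → queue [13, 6, 3, 0, 2, 1]
Visit 13; enqueue 14 → queue [6, 3, 0, 2, 1, 14]
Visit 6 → queue [3, 0, 2, 1, 14]
Visit 3 → queue [0, 2, 1, 14]
Visit 0 → queue [2, 1, 14]
Visit 2 → queue [1, 14]
Visit 1 → queue [14]
Visit 14 → queue []

Visit order: 4, 15, 12, 11, 10, 8, 16, 5, 9, 7, 13, 6, 3, 0, 2, 1, 14

2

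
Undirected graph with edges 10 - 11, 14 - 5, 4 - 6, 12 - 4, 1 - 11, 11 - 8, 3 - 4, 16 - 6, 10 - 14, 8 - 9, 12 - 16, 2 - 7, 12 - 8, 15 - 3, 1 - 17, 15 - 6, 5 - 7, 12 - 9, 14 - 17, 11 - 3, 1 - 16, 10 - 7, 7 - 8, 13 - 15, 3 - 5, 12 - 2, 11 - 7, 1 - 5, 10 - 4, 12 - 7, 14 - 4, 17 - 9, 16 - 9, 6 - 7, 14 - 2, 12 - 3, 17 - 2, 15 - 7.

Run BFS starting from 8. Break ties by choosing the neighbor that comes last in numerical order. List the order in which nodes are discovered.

Visit 8; enqueue 12, 11, 9, 7 → queue [12, 11, 9, 7]
Visit 12; enqueue 16, 4, 3, 2 → queue [11, 9, 7, 16, 4, 3, 2]
Visit 11; enqueue 10, 1 → queue [9, 7, 16, 4, 3, 2, 10, 1]
Visit 9; enqueue 17 → queue [7, 16, 4, 3, 2, 10, 1, 17]
Visit 7; enqueue 15, 6, 5 → queue [16, 4, 3, 2, 10, 1, 17, 15, 6, 5]
Visit 16 → queue [4, 3, 2, 10, 1, 17, 15, 6, 5]
Visit 4; enqueue 14 → queue [3, 2, 10, 1, 17, 15, 6, 5, 14]
Visit 3 → queue [2, 10, 1, 17, 15, 6, 5, 14]
Visit 2 → queue [10, 1, 17, 15, 6, 5, 14]
Visit 10 → queue [1, 17, 15, 6, 5, 14]
Visit 1 → queue [17, 15, 6, 5, 14]
Visit 17 → queue [15, 6, 5, 14]
Visit 15; enqueue 13 → queue [6, 5, 14, 13]
Visit 6 → queue [5, 14, 13]
Visit 5 → queue [14, 13]
Visit 14 → queue [13]
Visit 13 → queue []

8, 12, 11, 9, 7, 16, 4, 3, 2, 10, 1, 17, 15, 6, 5, 14, 13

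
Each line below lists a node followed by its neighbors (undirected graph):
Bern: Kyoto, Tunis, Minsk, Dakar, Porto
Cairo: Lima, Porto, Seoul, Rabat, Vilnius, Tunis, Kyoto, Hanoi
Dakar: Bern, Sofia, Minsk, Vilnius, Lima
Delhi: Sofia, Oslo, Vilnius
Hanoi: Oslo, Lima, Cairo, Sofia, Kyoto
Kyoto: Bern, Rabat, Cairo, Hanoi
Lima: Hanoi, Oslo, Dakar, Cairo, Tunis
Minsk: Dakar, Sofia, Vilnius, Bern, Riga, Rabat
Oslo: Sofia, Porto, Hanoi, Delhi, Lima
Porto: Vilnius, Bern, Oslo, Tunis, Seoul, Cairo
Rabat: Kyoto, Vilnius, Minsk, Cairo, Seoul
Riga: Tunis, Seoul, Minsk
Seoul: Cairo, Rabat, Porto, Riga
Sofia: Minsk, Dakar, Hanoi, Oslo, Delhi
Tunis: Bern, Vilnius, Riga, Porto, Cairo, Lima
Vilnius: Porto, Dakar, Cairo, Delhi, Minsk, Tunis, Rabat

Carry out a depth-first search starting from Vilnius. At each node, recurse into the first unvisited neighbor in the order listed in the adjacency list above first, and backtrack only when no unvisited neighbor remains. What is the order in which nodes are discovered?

Vilnius → Porto → Bern → Kyoto → Rabat → Minsk → Dakar → Sofia → Hanoi → Oslo → Delhi → Lima → Cairo → Seoul → Riga → Tunis

Visit Vilnius
Vilnius → Porto
Porto → Bern
Bern → Kyoto
Kyoto → Rabat
Rabat → Minsk
Minsk → Dakar
Dakar → Sofia
Sofia → Hanoi
Hanoi → Oslo
Oslo → Delhi
Oslo → Lima
Lima → Cairo
Cairo → Seoul
Seoul → Riga
Riga → Tunis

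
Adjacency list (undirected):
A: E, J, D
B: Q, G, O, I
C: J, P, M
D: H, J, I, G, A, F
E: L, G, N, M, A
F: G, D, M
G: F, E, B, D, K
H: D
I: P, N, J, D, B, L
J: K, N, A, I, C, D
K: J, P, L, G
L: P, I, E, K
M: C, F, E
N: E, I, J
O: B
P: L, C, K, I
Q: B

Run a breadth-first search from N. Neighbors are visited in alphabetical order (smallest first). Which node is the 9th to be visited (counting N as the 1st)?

B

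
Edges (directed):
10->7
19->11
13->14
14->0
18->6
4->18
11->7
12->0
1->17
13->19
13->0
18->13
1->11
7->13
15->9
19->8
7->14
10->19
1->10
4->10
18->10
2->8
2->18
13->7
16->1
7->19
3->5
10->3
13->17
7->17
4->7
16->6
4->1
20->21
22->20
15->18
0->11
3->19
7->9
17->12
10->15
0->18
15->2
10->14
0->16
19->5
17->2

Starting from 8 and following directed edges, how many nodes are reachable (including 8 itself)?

1

BFS from 8 visits: 8
Reachable nodes: 1 of 23 total.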